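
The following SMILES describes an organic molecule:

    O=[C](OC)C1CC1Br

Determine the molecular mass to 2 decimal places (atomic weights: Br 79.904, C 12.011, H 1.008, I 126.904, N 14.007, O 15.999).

179.01 g/mol

First, the molecular formula is C5H7BrO2 (counting implicit H from valence).
  Br: 1 × 79.904 = 79.904
  C: 5 × 12.011 = 60.055
  H: 7 × 1.008 = 7.056
  O: 2 × 15.999 = 31.998
Sum: 1×79.904 + 5×12.011 + 7×1.008 + 2×15.999 = 179.013 → 179.01 g/mol.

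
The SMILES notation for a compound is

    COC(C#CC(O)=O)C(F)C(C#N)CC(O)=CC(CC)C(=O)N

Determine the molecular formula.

Walk through each heavy atom and fill implicit hydrogens from standard valence (C 4, N 3, O 2, S 2, halogen 1):
  atom 1: C, bond orders sum to 1 (valence 4) → 3 H
  atom 2: O, bond orders sum to 2 (valence 2) → 0 H
  atom 3: C, bond orders sum to 3 (valence 4) → 1 H
  atom 4: C, bond orders sum to 4 (valence 4) → 0 H
  atom 5: C, bond orders sum to 4 (valence 4) → 0 H
  atom 6: C, bond orders sum to 4 (valence 4) → 0 H
  atom 7: O, bond orders sum to 1 (valence 2) → 1 H
  atom 8: O, bond orders sum to 2 (valence 2) → 0 H
  atom 9: C, bond orders sum to 3 (valence 4) → 1 H
  atom 10: F (halogen, monovalent) → 0 H
  atom 11: C, bond orders sum to 3 (valence 4) → 1 H
  atom 12: C, bond orders sum to 4 (valence 4) → 0 H
  atom 13: N, bond orders sum to 3 (valence 3) → 0 H
  atom 14: C, bond orders sum to 2 (valence 4) → 2 H
  atom 15: C, bond orders sum to 4 (valence 4) → 0 H
  atom 16: O, bond orders sum to 1 (valence 2) → 1 H
  atom 17: C, bond orders sum to 3 (valence 4) → 1 H
  atom 18: C, bond orders sum to 3 (valence 4) → 1 H
  atom 19: C, bond orders sum to 2 (valence 4) → 2 H
  atom 20: C, bond orders sum to 1 (valence 4) → 3 H
  atom 21: C, bond orders sum to 4 (valence 4) → 0 H
  atom 22: O, bond orders sum to 2 (valence 2) → 0 H
  atom 23: N, bond orders sum to 1 (valence 3) → 2 H
Totals → C:15, H:19, F:1, N:2, O:5.

C15H19FN2O5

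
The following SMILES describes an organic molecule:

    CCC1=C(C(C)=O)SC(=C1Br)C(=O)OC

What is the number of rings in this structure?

1

In SMILES, each pair of matching ring-closure digits denotes one ring-closing bond; the number of such bonds equals the number of independent rings.
Ring-closure bonds here: 1.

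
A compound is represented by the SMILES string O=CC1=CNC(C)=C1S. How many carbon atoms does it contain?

Count every carbon token in the SMILES (each C, including those in ring-closure positions and inside branches).
Carbon count: 6.

6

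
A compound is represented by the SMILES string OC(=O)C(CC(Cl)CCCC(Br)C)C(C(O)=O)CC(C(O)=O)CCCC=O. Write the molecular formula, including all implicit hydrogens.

Walk through each heavy atom and fill implicit hydrogens from standard valence (C 4, N 3, O 2, S 2, halogen 1):
  atom 1: O, bond orders sum to 1 (valence 2) → 1 H
  atom 2: C, bond orders sum to 4 (valence 4) → 0 H
  atom 3: O, bond orders sum to 2 (valence 2) → 0 H
  atom 4: C, bond orders sum to 3 (valence 4) → 1 H
  atom 5: C, bond orders sum to 2 (valence 4) → 2 H
  atom 6: C, bond orders sum to 3 (valence 4) → 1 H
  atom 7: Cl (halogen, monovalent) → 0 H
  atom 8: C, bond orders sum to 2 (valence 4) → 2 H
  atom 9: C, bond orders sum to 2 (valence 4) → 2 H
  atom 10: C, bond orders sum to 2 (valence 4) → 2 H
  atom 11: C, bond orders sum to 3 (valence 4) → 1 H
  atom 12: Br (halogen, monovalent) → 0 H
  atom 13: C, bond orders sum to 1 (valence 4) → 3 H
  atom 14: C, bond orders sum to 3 (valence 4) → 1 H
  atom 15: C, bond orders sum to 4 (valence 4) → 0 H
  atom 16: O, bond orders sum to 1 (valence 2) → 1 H
  atom 17: O, bond orders sum to 2 (valence 2) → 0 H
  atom 18: C, bond orders sum to 2 (valence 4) → 2 H
  atom 19: C, bond orders sum to 3 (valence 4) → 1 H
  atom 20: C, bond orders sum to 4 (valence 4) → 0 H
  atom 21: O, bond orders sum to 1 (valence 2) → 1 H
  atom 22: O, bond orders sum to 2 (valence 2) → 0 H
  atom 23: C, bond orders sum to 2 (valence 4) → 2 H
  atom 24: C, bond orders sum to 2 (valence 4) → 2 H
  atom 25: C, bond orders sum to 2 (valence 4) → 2 H
  atom 26: C, bond orders sum to 3 (valence 4) → 1 H
  atom 27: O, bond orders sum to 2 (valence 2) → 0 H
Totals → C:18, H:28, Br:1, Cl:1, O:7.

C18H28BrClO7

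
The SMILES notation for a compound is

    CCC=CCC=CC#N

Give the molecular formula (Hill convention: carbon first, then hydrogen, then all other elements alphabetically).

Walk through each heavy atom and fill implicit hydrogens from standard valence (C 4, N 3, O 2, S 2, halogen 1):
  atom 1: C, bond orders sum to 1 (valence 4) → 3 H
  atom 2: C, bond orders sum to 2 (valence 4) → 2 H
  atom 3: C, bond orders sum to 3 (valence 4) → 1 H
  atom 4: C, bond orders sum to 3 (valence 4) → 1 H
  atom 5: C, bond orders sum to 2 (valence 4) → 2 H
  atom 6: C, bond orders sum to 3 (valence 4) → 1 H
  atom 7: C, bond orders sum to 3 (valence 4) → 1 H
  atom 8: C, bond orders sum to 4 (valence 4) → 0 H
  atom 9: N, bond orders sum to 3 (valence 3) → 0 H
Totals → C:8, H:11, N:1.
In Hill order: C8H11N.

C8H11N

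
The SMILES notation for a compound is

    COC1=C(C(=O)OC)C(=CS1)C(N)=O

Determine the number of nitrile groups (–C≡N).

Scan the SMILES for the nitrile motif — none present.
Groups that are present: 1 amide, 1 ester, 1 ether.

0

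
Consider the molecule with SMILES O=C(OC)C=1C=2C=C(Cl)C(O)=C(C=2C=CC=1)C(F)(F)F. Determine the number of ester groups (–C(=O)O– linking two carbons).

The ester motif appears at heavy-atom position 2 in the SMILES.
Other groups present: 1 hydroxyl.
Ester count: 1.

1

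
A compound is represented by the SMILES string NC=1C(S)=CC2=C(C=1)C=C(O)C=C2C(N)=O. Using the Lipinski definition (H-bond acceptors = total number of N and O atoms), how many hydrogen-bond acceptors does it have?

N atoms: 2; O atoms: 2.
Lipinski HBA = 2 + 2 = 4.

4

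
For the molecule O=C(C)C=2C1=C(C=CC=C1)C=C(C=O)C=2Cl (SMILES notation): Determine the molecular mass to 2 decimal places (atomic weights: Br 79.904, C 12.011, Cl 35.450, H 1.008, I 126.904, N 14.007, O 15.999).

First, the molecular formula is C13H9ClO2 (counting implicit H from valence).
  C: 13 × 12.011 = 156.143
  Cl: 1 × 35.450 = 35.450
  H: 9 × 1.008 = 9.072
  O: 2 × 15.999 = 31.998
Sum: 13×12.011 + 1×35.450 + 9×1.008 + 2×15.999 = 232.663 → 232.66 g/mol.

232.66 g/mol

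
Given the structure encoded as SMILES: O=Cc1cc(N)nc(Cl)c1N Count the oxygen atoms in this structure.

Scan the SMILES for O atoms (remember two-letter symbols like Cl and Br are single atoms).
Oxygen count: 1.

1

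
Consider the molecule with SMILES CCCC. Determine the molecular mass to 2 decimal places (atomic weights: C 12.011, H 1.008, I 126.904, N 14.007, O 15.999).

First, the molecular formula is C4H10 (counting implicit H from valence).
  C: 4 × 12.011 = 48.044
  H: 10 × 1.008 = 10.080
Sum: 4×12.011 + 10×1.008 = 58.124 → 58.12 g/mol.

58.12 g/mol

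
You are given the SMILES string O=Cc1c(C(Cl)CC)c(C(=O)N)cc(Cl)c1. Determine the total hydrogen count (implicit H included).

11

Walk through each heavy atom and fill implicit hydrogens from standard valence (C 4, N 3, O 2, S 2, halogen 1); for lowercase aromatic atoms, an aromatic c carries 1 H when it has two neighbours and 0 H with three, and aromatic n carries 0 H:
  atom 1: O, bond orders sum to 2 (valence 2) → 0 H
  atom 2: C, bond orders sum to 3 (valence 4) → 1 H
  atom 3: aromatic c, 3 neighbours → 0 H
  atom 4: aromatic c, 3 neighbours → 0 H
  atom 5: C, bond orders sum to 3 (valence 4) → 1 H
  atom 6: Cl (halogen, monovalent) → 0 H
  atom 7: C, bond orders sum to 2 (valence 4) → 2 H
  atom 8: C, bond orders sum to 1 (valence 4) → 3 H
  atom 9: aromatic c, 3 neighbours → 0 H
  atom 10: C, bond orders sum to 4 (valence 4) → 0 H
  atom 11: O, bond orders sum to 2 (valence 2) → 0 H
  atom 12: N, bond orders sum to 1 (valence 3) → 2 H
  atom 13: aromatic c, 2 neighbours → 1 H
  atom 14: aromatic c, 3 neighbours → 0 H
  atom 15: Cl (halogen, monovalent) → 0 H
  atom 16: aromatic c, 2 neighbours → 1 H
Total hydrogens: 11.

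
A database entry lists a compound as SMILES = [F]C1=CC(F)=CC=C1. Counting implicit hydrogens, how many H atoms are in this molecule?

4

Walk through each heavy atom and fill implicit hydrogens from standard valence (C 4, N 3, O 2, S 2, halogen 1):
  atom 1: F with explicit H count 0
  atom 2: C, bond orders sum to 4 (valence 4) → 0 H
  atom 3: C, bond orders sum to 3 (valence 4) → 1 H
  atom 4: C, bond orders sum to 4 (valence 4) → 0 H
  atom 5: F (halogen, monovalent) → 0 H
  atom 6: C, bond orders sum to 3 (valence 4) → 1 H
  atom 7: C, bond orders sum to 3 (valence 4) → 1 H
  atom 8: C, bond orders sum to 3 (valence 4) → 1 H
Total hydrogens: 4.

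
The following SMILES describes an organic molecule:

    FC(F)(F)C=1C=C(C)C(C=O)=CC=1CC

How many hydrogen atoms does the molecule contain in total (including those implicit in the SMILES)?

11

Walk through each heavy atom and fill implicit hydrogens from standard valence (C 4, N 3, O 2, S 2, halogen 1):
  atom 1: F (halogen, monovalent) → 0 H
  atom 2: C, bond orders sum to 4 (valence 4) → 0 H
  atom 3: F (halogen, monovalent) → 0 H
  atom 4: F (halogen, monovalent) → 0 H
  atom 5: C, bond orders sum to 4 (valence 4) → 0 H
  atom 6: C, bond orders sum to 3 (valence 4) → 1 H
  atom 7: C, bond orders sum to 4 (valence 4) → 0 H
  atom 8: C, bond orders sum to 1 (valence 4) → 3 H
  atom 9: C, bond orders sum to 4 (valence 4) → 0 H
  atom 10: C, bond orders sum to 3 (valence 4) → 1 H
  atom 11: O, bond orders sum to 2 (valence 2) → 0 H
  atom 12: C, bond orders sum to 3 (valence 4) → 1 H
  atom 13: C, bond orders sum to 4 (valence 4) → 0 H
  atom 14: C, bond orders sum to 2 (valence 4) → 2 H
  atom 15: C, bond orders sum to 1 (valence 4) → 3 H
Total hydrogens: 11.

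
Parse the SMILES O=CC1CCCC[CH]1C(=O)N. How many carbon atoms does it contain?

Count every carbon token in the SMILES (each C, including those in ring-closure positions and inside branches).
Carbon count: 8.

8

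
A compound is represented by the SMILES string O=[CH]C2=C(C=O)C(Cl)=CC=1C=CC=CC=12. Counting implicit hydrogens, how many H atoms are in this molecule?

7

Walk through each heavy atom and fill implicit hydrogens from standard valence (C 4, N 3, O 2, S 2, halogen 1):
  atom 1: O, bond orders sum to 2 (valence 2) → 0 H
  atom 2: C with explicit H count 1
  atom 3: C, bond orders sum to 4 (valence 4) → 0 H
  atom 4: C, bond orders sum to 4 (valence 4) → 0 H
  atom 5: C, bond orders sum to 3 (valence 4) → 1 H
  atom 6: O, bond orders sum to 2 (valence 2) → 0 H
  atom 7: C, bond orders sum to 4 (valence 4) → 0 H
  atom 8: Cl (halogen, monovalent) → 0 H
  atom 9: C, bond orders sum to 3 (valence 4) → 1 H
  atom 10: C, bond orders sum to 4 (valence 4) → 0 H
  atom 11: C, bond orders sum to 3 (valence 4) → 1 H
  atom 12: C, bond orders sum to 3 (valence 4) → 1 H
  atom 13: C, bond orders sum to 3 (valence 4) → 1 H
  atom 14: C, bond orders sum to 3 (valence 4) → 1 H
  atom 15: C, bond orders sum to 4 (valence 4) → 0 H
Total hydrogens: 7.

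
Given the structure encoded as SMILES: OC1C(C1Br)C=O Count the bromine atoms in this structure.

1

Scan the SMILES for Br atoms (remember two-letter symbols like Cl and Br are single atoms).
Bromine count: 1.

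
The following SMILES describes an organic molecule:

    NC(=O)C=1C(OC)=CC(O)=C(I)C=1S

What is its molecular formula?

Walk through each heavy atom and fill implicit hydrogens from standard valence (C 4, N 3, O 2, S 2, halogen 1):
  atom 1: N, bond orders sum to 1 (valence 3) → 2 H
  atom 2: C, bond orders sum to 4 (valence 4) → 0 H
  atom 3: O, bond orders sum to 2 (valence 2) → 0 H
  atom 4: C, bond orders sum to 4 (valence 4) → 0 H
  atom 5: C, bond orders sum to 4 (valence 4) → 0 H
  atom 6: O, bond orders sum to 2 (valence 2) → 0 H
  atom 7: C, bond orders sum to 1 (valence 4) → 3 H
  atom 8: C, bond orders sum to 3 (valence 4) → 1 H
  atom 9: C, bond orders sum to 4 (valence 4) → 0 H
  atom 10: O, bond orders sum to 1 (valence 2) → 1 H
  atom 11: C, bond orders sum to 4 (valence 4) → 0 H
  atom 12: I (halogen, monovalent) → 0 H
  atom 13: C, bond orders sum to 4 (valence 4) → 0 H
  atom 14: S, bond orders sum to 1 (valence 2) → 1 H
Totals → C:8, H:8, I:1, N:1, O:3, S:1.
In Hill order: C8H8INO3S.

C8H8INO3S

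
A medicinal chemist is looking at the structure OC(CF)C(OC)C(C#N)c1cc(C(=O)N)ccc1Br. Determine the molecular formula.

Walk through each heavy atom and fill implicit hydrogens from standard valence (C 4, N 3, O 2, S 2, halogen 1); for lowercase aromatic atoms, an aromatic c carries 1 H when it has two neighbours and 0 H with three, and aromatic n carries 0 H:
  atom 1: O, bond orders sum to 1 (valence 2) → 1 H
  atom 2: C, bond orders sum to 3 (valence 4) → 1 H
  atom 3: C, bond orders sum to 2 (valence 4) → 2 H
  atom 4: F (halogen, monovalent) → 0 H
  atom 5: C, bond orders sum to 3 (valence 4) → 1 H
  atom 6: O, bond orders sum to 2 (valence 2) → 0 H
  atom 7: C, bond orders sum to 1 (valence 4) → 3 H
  atom 8: C, bond orders sum to 3 (valence 4) → 1 H
  atom 9: C, bond orders sum to 4 (valence 4) → 0 H
  atom 10: N, bond orders sum to 3 (valence 3) → 0 H
  atom 11: aromatic c, 3 neighbours → 0 H
  atom 12: aromatic c, 2 neighbours → 1 H
  atom 13: aromatic c, 3 neighbours → 0 H
  atom 14: C, bond orders sum to 4 (valence 4) → 0 H
  atom 15: O, bond orders sum to 2 (valence 2) → 0 H
  atom 16: N, bond orders sum to 1 (valence 3) → 2 H
  atom 17: aromatic c, 2 neighbours → 1 H
  atom 18: aromatic c, 2 neighbours → 1 H
  atom 19: aromatic c, 3 neighbours → 0 H
  atom 20: Br (halogen, monovalent) → 0 H
Totals → C:13, H:14, Br:1, F:1, N:2, O:3.

C13H14BrFN2O3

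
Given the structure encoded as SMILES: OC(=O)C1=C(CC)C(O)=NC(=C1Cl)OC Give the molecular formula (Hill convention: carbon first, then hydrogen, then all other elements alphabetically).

C9H10ClNO4

Walk through each heavy atom and fill implicit hydrogens from standard valence (C 4, N 3, O 2, S 2, halogen 1):
  atom 1: O, bond orders sum to 1 (valence 2) → 1 H
  atom 2: C, bond orders sum to 4 (valence 4) → 0 H
  atom 3: O, bond orders sum to 2 (valence 2) → 0 H
  atom 4: C, bond orders sum to 4 (valence 4) → 0 H
  atom 5: C, bond orders sum to 4 (valence 4) → 0 H
  atom 6: C, bond orders sum to 2 (valence 4) → 2 H
  atom 7: C, bond orders sum to 1 (valence 4) → 3 H
  atom 8: C, bond orders sum to 4 (valence 4) → 0 H
  atom 9: O, bond orders sum to 1 (valence 2) → 1 H
  atom 10: N, bond orders sum to 3 (valence 3) → 0 H
  atom 11: C, bond orders sum to 4 (valence 4) → 0 H
  atom 12: C, bond orders sum to 4 (valence 4) → 0 H
  atom 13: Cl (halogen, monovalent) → 0 H
  atom 14: O, bond orders sum to 2 (valence 2) → 0 H
  atom 15: C, bond orders sum to 1 (valence 4) → 3 H
Totals → C:9, H:10, Cl:1, N:1, O:4.
In Hill order: C9H10ClNO4.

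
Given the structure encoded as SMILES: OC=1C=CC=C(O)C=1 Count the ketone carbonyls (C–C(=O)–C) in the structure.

0

Scan the SMILES for the ketone motif — none present.
Groups that are present: 2 hydroxyl.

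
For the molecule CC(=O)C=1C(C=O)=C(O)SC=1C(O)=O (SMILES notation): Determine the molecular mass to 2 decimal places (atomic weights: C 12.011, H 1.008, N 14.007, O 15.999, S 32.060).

First, the molecular formula is C8H6O5S (counting implicit H from valence).
  C: 8 × 12.011 = 96.088
  H: 6 × 1.008 = 6.048
  O: 5 × 15.999 = 79.995
  S: 1 × 32.060 = 32.060
Sum: 8×12.011 + 6×1.008 + 5×15.999 + 1×32.060 = 214.191 → 214.19 g/mol.

214.19 g/mol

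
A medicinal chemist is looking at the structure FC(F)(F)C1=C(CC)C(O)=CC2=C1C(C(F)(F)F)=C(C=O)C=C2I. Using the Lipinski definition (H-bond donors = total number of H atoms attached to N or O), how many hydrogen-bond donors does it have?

1

Donors: find every N or O and count the H atoms it carries.
  atom 10 (O): bond orders sum to 1 → 1 H
  atom 21 (O): bond orders sum to 2 → 0 H
Lipinski HBD = 1.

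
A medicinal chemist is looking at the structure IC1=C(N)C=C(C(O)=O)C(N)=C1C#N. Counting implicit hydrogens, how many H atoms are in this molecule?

6

Walk through each heavy atom and fill implicit hydrogens from standard valence (C 4, N 3, O 2, S 2, halogen 1):
  atom 1: I (halogen, monovalent) → 0 H
  atom 2: C, bond orders sum to 4 (valence 4) → 0 H
  atom 3: C, bond orders sum to 4 (valence 4) → 0 H
  atom 4: N, bond orders sum to 1 (valence 3) → 2 H
  atom 5: C, bond orders sum to 3 (valence 4) → 1 H
  atom 6: C, bond orders sum to 4 (valence 4) → 0 H
  atom 7: C, bond orders sum to 4 (valence 4) → 0 H
  atom 8: O, bond orders sum to 1 (valence 2) → 1 H
  atom 9: O, bond orders sum to 2 (valence 2) → 0 H
  atom 10: C, bond orders sum to 4 (valence 4) → 0 H
  atom 11: N, bond orders sum to 1 (valence 3) → 2 H
  atom 12: C, bond orders sum to 4 (valence 4) → 0 H
  atom 13: C, bond orders sum to 4 (valence 4) → 0 H
  atom 14: N, bond orders sum to 3 (valence 3) → 0 H
Total hydrogens: 6.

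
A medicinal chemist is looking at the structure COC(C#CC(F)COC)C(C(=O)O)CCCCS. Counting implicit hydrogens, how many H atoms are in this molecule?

21

Walk through each heavy atom and fill implicit hydrogens from standard valence (C 4, N 3, O 2, S 2, halogen 1):
  atom 1: C, bond orders sum to 1 (valence 4) → 3 H
  atom 2: O, bond orders sum to 2 (valence 2) → 0 H
  atom 3: C, bond orders sum to 3 (valence 4) → 1 H
  atom 4: C, bond orders sum to 4 (valence 4) → 0 H
  atom 5: C, bond orders sum to 4 (valence 4) → 0 H
  atom 6: C, bond orders sum to 3 (valence 4) → 1 H
  atom 7: F (halogen, monovalent) → 0 H
  atom 8: C, bond orders sum to 2 (valence 4) → 2 H
  atom 9: O, bond orders sum to 2 (valence 2) → 0 H
  atom 10: C, bond orders sum to 1 (valence 4) → 3 H
  atom 11: C, bond orders sum to 3 (valence 4) → 1 H
  atom 12: C, bond orders sum to 4 (valence 4) → 0 H
  atom 13: O, bond orders sum to 2 (valence 2) → 0 H
  atom 14: O, bond orders sum to 1 (valence 2) → 1 H
  atom 15: C, bond orders sum to 2 (valence 4) → 2 H
  atom 16: C, bond orders sum to 2 (valence 4) → 2 H
  atom 17: C, bond orders sum to 2 (valence 4) → 2 H
  atom 18: C, bond orders sum to 2 (valence 4) → 2 H
  atom 19: S, bond orders sum to 1 (valence 2) → 1 H
Total hydrogens: 21.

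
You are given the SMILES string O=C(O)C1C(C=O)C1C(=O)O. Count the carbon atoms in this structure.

6

Count every carbon token in the SMILES (each C, including those in ring-closure positions and inside branches).
Carbon count: 6.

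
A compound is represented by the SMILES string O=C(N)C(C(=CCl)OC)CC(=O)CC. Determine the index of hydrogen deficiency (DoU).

3

Degree of unsaturation = (number of rings) + (number of π bonds).
Ring closures in the SMILES: 0.
π bonds: 3 double bonds (each 1 DoU) → 3 DoU from unsaturation.
Total DoU = 0 + 3 = 3.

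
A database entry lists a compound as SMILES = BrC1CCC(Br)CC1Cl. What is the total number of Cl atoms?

Scan the SMILES for Cl atoms (remember two-letter symbols like Cl and Br are single atoms).
Chlorine count: 1.

1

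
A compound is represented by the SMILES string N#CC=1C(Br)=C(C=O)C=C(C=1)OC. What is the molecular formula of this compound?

C9H6BrNO2

Walk through each heavy atom and fill implicit hydrogens from standard valence (C 4, N 3, O 2, S 2, halogen 1):
  atom 1: N, bond orders sum to 3 (valence 3) → 0 H
  atom 2: C, bond orders sum to 4 (valence 4) → 0 H
  atom 3: C, bond orders sum to 4 (valence 4) → 0 H
  atom 4: C, bond orders sum to 4 (valence 4) → 0 H
  atom 5: Br (halogen, monovalent) → 0 H
  atom 6: C, bond orders sum to 4 (valence 4) → 0 H
  atom 7: C, bond orders sum to 3 (valence 4) → 1 H
  atom 8: O, bond orders sum to 2 (valence 2) → 0 H
  atom 9: C, bond orders sum to 3 (valence 4) → 1 H
  atom 10: C, bond orders sum to 4 (valence 4) → 0 H
  atom 11: C, bond orders sum to 3 (valence 4) → 1 H
  atom 12: O, bond orders sum to 2 (valence 2) → 0 H
  atom 13: C, bond orders sum to 1 (valence 4) → 3 H
Totals → C:9, H:6, Br:1, N:1, O:2.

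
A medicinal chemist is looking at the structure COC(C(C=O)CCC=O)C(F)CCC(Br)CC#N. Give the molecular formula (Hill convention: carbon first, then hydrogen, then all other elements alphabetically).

C13H19BrFNO3

Walk through each heavy atom and fill implicit hydrogens from standard valence (C 4, N 3, O 2, S 2, halogen 1):
  atom 1: C, bond orders sum to 1 (valence 4) → 3 H
  atom 2: O, bond orders sum to 2 (valence 2) → 0 H
  atom 3: C, bond orders sum to 3 (valence 4) → 1 H
  atom 4: C, bond orders sum to 3 (valence 4) → 1 H
  atom 5: C, bond orders sum to 3 (valence 4) → 1 H
  atom 6: O, bond orders sum to 2 (valence 2) → 0 H
  atom 7: C, bond orders sum to 2 (valence 4) → 2 H
  atom 8: C, bond orders sum to 2 (valence 4) → 2 H
  atom 9: C, bond orders sum to 3 (valence 4) → 1 H
  atom 10: O, bond orders sum to 2 (valence 2) → 0 H
  atom 11: C, bond orders sum to 3 (valence 4) → 1 H
  atom 12: F (halogen, monovalent) → 0 H
  atom 13: C, bond orders sum to 2 (valence 4) → 2 H
  atom 14: C, bond orders sum to 2 (valence 4) → 2 H
  atom 15: C, bond orders sum to 3 (valence 4) → 1 H
  atom 16: Br (halogen, monovalent) → 0 H
  atom 17: C, bond orders sum to 2 (valence 4) → 2 H
  atom 18: C, bond orders sum to 4 (valence 4) → 0 H
  atom 19: N, bond orders sum to 3 (valence 3) → 0 H
Totals → C:13, H:19, Br:1, F:1, N:1, O:3.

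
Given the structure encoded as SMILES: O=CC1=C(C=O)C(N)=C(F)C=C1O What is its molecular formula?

C8H6FNO3

Walk through each heavy atom and fill implicit hydrogens from standard valence (C 4, N 3, O 2, S 2, halogen 1):
  atom 1: O, bond orders sum to 2 (valence 2) → 0 H
  atom 2: C, bond orders sum to 3 (valence 4) → 1 H
  atom 3: C, bond orders sum to 4 (valence 4) → 0 H
  atom 4: C, bond orders sum to 4 (valence 4) → 0 H
  atom 5: C, bond orders sum to 3 (valence 4) → 1 H
  atom 6: O, bond orders sum to 2 (valence 2) → 0 H
  atom 7: C, bond orders sum to 4 (valence 4) → 0 H
  atom 8: N, bond orders sum to 1 (valence 3) → 2 H
  atom 9: C, bond orders sum to 4 (valence 4) → 0 H
  atom 10: F (halogen, monovalent) → 0 H
  atom 11: C, bond orders sum to 3 (valence 4) → 1 H
  atom 12: C, bond orders sum to 4 (valence 4) → 0 H
  atom 13: O, bond orders sum to 1 (valence 2) → 1 H
Totals → C:8, H:6, F:1, N:1, O:3.
In Hill order: C8H6FNO3.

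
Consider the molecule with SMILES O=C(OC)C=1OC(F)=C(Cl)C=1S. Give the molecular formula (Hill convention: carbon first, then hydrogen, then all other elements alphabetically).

C6H4ClFO3S

Walk through each heavy atom and fill implicit hydrogens from standard valence (C 4, N 3, O 2, S 2, halogen 1):
  atom 1: O, bond orders sum to 2 (valence 2) → 0 H
  atom 2: C, bond orders sum to 4 (valence 4) → 0 H
  atom 3: O, bond orders sum to 2 (valence 2) → 0 H
  atom 4: C, bond orders sum to 1 (valence 4) → 3 H
  atom 5: C, bond orders sum to 4 (valence 4) → 0 H
  atom 6: O, bond orders sum to 2 (valence 2) → 0 H
  atom 7: C, bond orders sum to 4 (valence 4) → 0 H
  atom 8: F (halogen, monovalent) → 0 H
  atom 9: C, bond orders sum to 4 (valence 4) → 0 H
  atom 10: Cl (halogen, monovalent) → 0 H
  atom 11: C, bond orders sum to 4 (valence 4) → 0 H
  atom 12: S, bond orders sum to 1 (valence 2) → 1 H
Totals → C:6, H:4, Cl:1, F:1, O:3, S:1.
In Hill order: C6H4ClFO3S.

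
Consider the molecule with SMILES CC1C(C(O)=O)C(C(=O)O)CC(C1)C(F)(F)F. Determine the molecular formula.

C10H13F3O4

Walk through each heavy atom and fill implicit hydrogens from standard valence (C 4, N 3, O 2, S 2, halogen 1):
  atom 1: C, bond orders sum to 1 (valence 4) → 3 H
  atom 2: C, bond orders sum to 3 (valence 4) → 1 H
  atom 3: C, bond orders sum to 3 (valence 4) → 1 H
  atom 4: C, bond orders sum to 4 (valence 4) → 0 H
  atom 5: O, bond orders sum to 1 (valence 2) → 1 H
  atom 6: O, bond orders sum to 2 (valence 2) → 0 H
  atom 7: C, bond orders sum to 3 (valence 4) → 1 H
  atom 8: C, bond orders sum to 4 (valence 4) → 0 H
  atom 9: O, bond orders sum to 2 (valence 2) → 0 H
  atom 10: O, bond orders sum to 1 (valence 2) → 1 H
  atom 11: C, bond orders sum to 2 (valence 4) → 2 H
  atom 12: C, bond orders sum to 3 (valence 4) → 1 H
  atom 13: C, bond orders sum to 2 (valence 4) → 2 H
  atom 14: C, bond orders sum to 4 (valence 4) → 0 H
  atom 15: F (halogen, monovalent) → 0 H
  atom 16: F (halogen, monovalent) → 0 H
  atom 17: F (halogen, monovalent) → 0 H
Totals → C:10, H:13, F:3, O:4.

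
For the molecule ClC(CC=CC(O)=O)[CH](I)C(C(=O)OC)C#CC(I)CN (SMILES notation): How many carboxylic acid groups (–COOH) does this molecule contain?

1

The carboxylic acid motif appears at heavy-atom position 6 in the SMILES.
Other groups present: 1 alkene, 1 alkyne, 1 ester, 1 primary amine.
Carboxylic acid count: 1.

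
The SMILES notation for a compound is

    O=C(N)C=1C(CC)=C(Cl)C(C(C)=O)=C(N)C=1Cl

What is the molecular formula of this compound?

Walk through each heavy atom and fill implicit hydrogens from standard valence (C 4, N 3, O 2, S 2, halogen 1):
  atom 1: O, bond orders sum to 2 (valence 2) → 0 H
  atom 2: C, bond orders sum to 4 (valence 4) → 0 H
  atom 3: N, bond orders sum to 1 (valence 3) → 2 H
  atom 4: C, bond orders sum to 4 (valence 4) → 0 H
  atom 5: C, bond orders sum to 4 (valence 4) → 0 H
  atom 6: C, bond orders sum to 2 (valence 4) → 2 H
  atom 7: C, bond orders sum to 1 (valence 4) → 3 H
  atom 8: C, bond orders sum to 4 (valence 4) → 0 H
  atom 9: Cl (halogen, monovalent) → 0 H
  atom 10: C, bond orders sum to 4 (valence 4) → 0 H
  atom 11: C, bond orders sum to 4 (valence 4) → 0 H
  atom 12: C, bond orders sum to 1 (valence 4) → 3 H
  atom 13: O, bond orders sum to 2 (valence 2) → 0 H
  atom 14: C, bond orders sum to 4 (valence 4) → 0 H
  atom 15: N, bond orders sum to 1 (valence 3) → 2 H
  atom 16: C, bond orders sum to 4 (valence 4) → 0 H
  atom 17: Cl (halogen, monovalent) → 0 H
Totals → C:11, H:12, Cl:2, N:2, O:2.
In Hill order: C11H12Cl2N2O2.

C11H12Cl2N2O2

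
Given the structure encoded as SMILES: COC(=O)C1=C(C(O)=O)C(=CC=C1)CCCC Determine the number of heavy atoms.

Every atom symbol written in the SMILES (organic subset) is one heavy atom; implicit H are not written.
Heavy atoms by element → C:13, O:4.
Total: 17.

17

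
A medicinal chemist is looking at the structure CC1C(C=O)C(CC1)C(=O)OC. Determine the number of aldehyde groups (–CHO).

The aldehyde motif appears at heavy-atom position 4 in the SMILES.
Other groups present: 1 ester.
Aldehyde count: 1.

1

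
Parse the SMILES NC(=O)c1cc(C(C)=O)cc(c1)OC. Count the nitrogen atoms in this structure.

1

Scan the SMILES for N atoms (remember two-letter symbols like Cl and Br are single atoms).
Nitrogen count: 1.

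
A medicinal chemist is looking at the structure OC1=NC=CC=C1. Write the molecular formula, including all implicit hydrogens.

C5H5NO

Walk through each heavy atom and fill implicit hydrogens from standard valence (C 4, N 3, O 2, S 2, halogen 1):
  atom 1: O, bond orders sum to 1 (valence 2) → 1 H
  atom 2: C, bond orders sum to 4 (valence 4) → 0 H
  atom 3: N, bond orders sum to 3 (valence 3) → 0 H
  atom 4: C, bond orders sum to 3 (valence 4) → 1 H
  atom 5: C, bond orders sum to 3 (valence 4) → 1 H
  atom 6: C, bond orders sum to 3 (valence 4) → 1 H
  atom 7: C, bond orders sum to 3 (valence 4) → 1 H
Totals → C:5, H:5, N:1, O:1.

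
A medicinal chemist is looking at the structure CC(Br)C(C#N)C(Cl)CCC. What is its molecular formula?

C8H13BrClN

Walk through each heavy atom and fill implicit hydrogens from standard valence (C 4, N 3, O 2, S 2, halogen 1):
  atom 1: C, bond orders sum to 1 (valence 4) → 3 H
  atom 2: C, bond orders sum to 3 (valence 4) → 1 H
  atom 3: Br (halogen, monovalent) → 0 H
  atom 4: C, bond orders sum to 3 (valence 4) → 1 H
  atom 5: C, bond orders sum to 4 (valence 4) → 0 H
  atom 6: N, bond orders sum to 3 (valence 3) → 0 H
  atom 7: C, bond orders sum to 3 (valence 4) → 1 H
  atom 8: Cl (halogen, monovalent) → 0 H
  atom 9: C, bond orders sum to 2 (valence 4) → 2 H
  atom 10: C, bond orders sum to 2 (valence 4) → 2 H
  atom 11: C, bond orders sum to 1 (valence 4) → 3 H
Totals → C:8, H:13, Br:1, Cl:1, N:1.
In Hill order: C8H13BrClN.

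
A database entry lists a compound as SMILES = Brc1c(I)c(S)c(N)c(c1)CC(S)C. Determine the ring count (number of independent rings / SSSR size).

1

In SMILES, each pair of matching ring-closure digits denotes one ring-closing bond; the number of such bonds equals the number of independent rings.
Ring-closure bonds here: 1.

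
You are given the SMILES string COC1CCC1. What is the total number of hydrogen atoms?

10

Walk through each heavy atom and fill implicit hydrogens from standard valence (C 4, N 3, O 2, S 2, halogen 1):
  atom 1: C, bond orders sum to 1 (valence 4) → 3 H
  atom 2: O, bond orders sum to 2 (valence 2) → 0 H
  atom 3: C, bond orders sum to 3 (valence 4) → 1 H
  atom 4: C, bond orders sum to 2 (valence 4) → 2 H
  atom 5: C, bond orders sum to 2 (valence 4) → 2 H
  atom 6: C, bond orders sum to 2 (valence 4) → 2 H
Total hydrogens: 10.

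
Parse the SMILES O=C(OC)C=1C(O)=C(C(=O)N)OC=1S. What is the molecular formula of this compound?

C7H7NO5S

Walk through each heavy atom and fill implicit hydrogens from standard valence (C 4, N 3, O 2, S 2, halogen 1):
  atom 1: O, bond orders sum to 2 (valence 2) → 0 H
  atom 2: C, bond orders sum to 4 (valence 4) → 0 H
  atom 3: O, bond orders sum to 2 (valence 2) → 0 H
  atom 4: C, bond orders sum to 1 (valence 4) → 3 H
  atom 5: C, bond orders sum to 4 (valence 4) → 0 H
  atom 6: C, bond orders sum to 4 (valence 4) → 0 H
  atom 7: O, bond orders sum to 1 (valence 2) → 1 H
  atom 8: C, bond orders sum to 4 (valence 4) → 0 H
  atom 9: C, bond orders sum to 4 (valence 4) → 0 H
  atom 10: O, bond orders sum to 2 (valence 2) → 0 H
  atom 11: N, bond orders sum to 1 (valence 3) → 2 H
  atom 12: O, bond orders sum to 2 (valence 2) → 0 H
  atom 13: C, bond orders sum to 4 (valence 4) → 0 H
  atom 14: S, bond orders sum to 1 (valence 2) → 1 H
Totals → C:7, H:7, N:1, O:5, S:1.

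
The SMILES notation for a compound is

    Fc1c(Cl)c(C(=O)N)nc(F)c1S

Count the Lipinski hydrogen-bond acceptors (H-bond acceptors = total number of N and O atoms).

3

N atoms: 2; O atoms: 1.
Lipinski HBA = 2 + 1 = 3.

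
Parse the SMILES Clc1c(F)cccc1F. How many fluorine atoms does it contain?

2

Scan the SMILES for F atoms (remember two-letter symbols like Cl and Br are single atoms).
Fluorine count: 2.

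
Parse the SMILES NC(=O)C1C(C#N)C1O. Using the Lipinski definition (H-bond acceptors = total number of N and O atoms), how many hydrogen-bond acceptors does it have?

N atoms: 2; O atoms: 2.
Lipinski HBA = 2 + 2 = 4.

4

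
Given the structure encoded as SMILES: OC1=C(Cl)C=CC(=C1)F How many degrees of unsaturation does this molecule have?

4

Molecular formula: C6H4ClFO.
DoU = (2C + 2 + N − H − X) / 2, where X is the halogen count and O/S are ignored.
    = (2·6 + 2 + 0 − 4 − 2) / 2 = 8 / 2 = 4.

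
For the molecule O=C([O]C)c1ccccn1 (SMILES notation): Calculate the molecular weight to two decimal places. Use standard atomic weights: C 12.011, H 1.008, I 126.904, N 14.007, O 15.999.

137.14 g/mol

First, the molecular formula is C7H7NO2 (counting implicit H from valence).
  C: 7 × 12.011 = 84.077
  H: 7 × 1.008 = 7.056
  N: 1 × 14.007 = 14.007
  O: 2 × 15.999 = 31.998
Sum: 7×12.011 + 7×1.008 + 1×14.007 + 2×15.999 = 137.138 → 137.14 g/mol.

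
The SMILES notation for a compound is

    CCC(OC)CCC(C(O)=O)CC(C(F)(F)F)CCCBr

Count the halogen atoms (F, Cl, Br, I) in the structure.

4

Halogen atoms appear at heavy-atom positions 15, 16, 17, 21 (1×Br, 3×F).
Other groups present: 1 carboxylic acid, 1 ether.
Halogen count: 4.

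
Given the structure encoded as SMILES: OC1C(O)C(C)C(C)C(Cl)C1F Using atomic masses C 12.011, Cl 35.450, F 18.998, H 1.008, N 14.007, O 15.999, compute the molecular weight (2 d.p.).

196.65 g/mol

First, the molecular formula is C8H14ClFO2 (counting implicit H from valence).
  C: 8 × 12.011 = 96.088
  Cl: 1 × 35.450 = 35.450
  F: 1 × 18.998 = 18.998
  H: 14 × 1.008 = 14.112
  O: 2 × 15.999 = 31.998
Sum: 8×12.011 + 1×35.450 + 1×18.998 + 14×1.008 + 2×15.999 = 196.646 → 196.65 g/mol.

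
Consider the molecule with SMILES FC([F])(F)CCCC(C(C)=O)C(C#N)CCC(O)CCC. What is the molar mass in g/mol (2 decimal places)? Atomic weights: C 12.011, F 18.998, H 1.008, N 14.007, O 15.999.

307.36 g/mol

First, the molecular formula is C15H24F3NO2 (counting implicit H from valence).
  C: 15 × 12.011 = 180.165
  F: 3 × 18.998 = 56.994
  H: 24 × 1.008 = 24.192
  N: 1 × 14.007 = 14.007
  O: 2 × 15.999 = 31.998
Sum: 15×12.011 + 3×18.998 + 24×1.008 + 1×14.007 + 2×15.999 = 307.356 → 307.36 g/mol.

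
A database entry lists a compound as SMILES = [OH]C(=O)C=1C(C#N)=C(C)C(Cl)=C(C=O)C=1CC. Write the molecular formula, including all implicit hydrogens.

Walk through each heavy atom and fill implicit hydrogens from standard valence (C 4, N 3, O 2, S 2, halogen 1):
  atom 1: O with explicit H count 1
  atom 2: C, bond orders sum to 4 (valence 4) → 0 H
  atom 3: O, bond orders sum to 2 (valence 2) → 0 H
  atom 4: C, bond orders sum to 4 (valence 4) → 0 H
  atom 5: C, bond orders sum to 4 (valence 4) → 0 H
  atom 6: C, bond orders sum to 4 (valence 4) → 0 H
  atom 7: N, bond orders sum to 3 (valence 3) → 0 H
  atom 8: C, bond orders sum to 4 (valence 4) → 0 H
  atom 9: C, bond orders sum to 1 (valence 4) → 3 H
  atom 10: C, bond orders sum to 4 (valence 4) → 0 H
  atom 11: Cl (halogen, monovalent) → 0 H
  atom 12: C, bond orders sum to 4 (valence 4) → 0 H
  atom 13: C, bond orders sum to 3 (valence 4) → 1 H
  atom 14: O, bond orders sum to 2 (valence 2) → 0 H
  atom 15: C, bond orders sum to 4 (valence 4) → 0 H
  atom 16: C, bond orders sum to 2 (valence 4) → 2 H
  atom 17: C, bond orders sum to 1 (valence 4) → 3 H
Totals → C:12, H:10, Cl:1, N:1, O:3.

C12H10ClNO3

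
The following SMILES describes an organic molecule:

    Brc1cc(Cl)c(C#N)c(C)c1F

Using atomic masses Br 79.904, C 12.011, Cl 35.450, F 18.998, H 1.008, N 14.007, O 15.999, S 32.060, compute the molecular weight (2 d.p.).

248.48 g/mol

First, the molecular formula is C8H4BrClFN (counting implicit H from valence).
  Br: 1 × 79.904 = 79.904
  C: 8 × 12.011 = 96.088
  Cl: 1 × 35.450 = 35.450
  F: 1 × 18.998 = 18.998
  H: 4 × 1.008 = 4.032
  N: 1 × 14.007 = 14.007
Sum: 1×79.904 + 8×12.011 + 1×35.450 + 1×18.998 + 4×1.008 + 1×14.007 = 248.479 → 248.48 g/mol.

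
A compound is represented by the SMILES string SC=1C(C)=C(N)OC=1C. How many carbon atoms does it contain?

Count every carbon token in the SMILES (each C, including those in ring-closure positions and inside branches).
Carbon count: 6.

6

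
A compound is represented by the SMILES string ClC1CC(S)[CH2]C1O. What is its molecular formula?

Walk through each heavy atom and fill implicit hydrogens from standard valence (C 4, N 3, O 2, S 2, halogen 1):
  atom 1: Cl (halogen, monovalent) → 0 H
  atom 2: C, bond orders sum to 3 (valence 4) → 1 H
  atom 3: C, bond orders sum to 2 (valence 4) → 2 H
  atom 4: C, bond orders sum to 3 (valence 4) → 1 H
  atom 5: S, bond orders sum to 1 (valence 2) → 1 H
  atom 6: C with explicit H count 2
  atom 7: C, bond orders sum to 3 (valence 4) → 1 H
  atom 8: O, bond orders sum to 1 (valence 2) → 1 H
Totals → C:5, H:9, Cl:1, O:1, S:1.

C5H9ClOS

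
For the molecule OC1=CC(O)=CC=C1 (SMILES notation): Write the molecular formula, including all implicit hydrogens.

C6H6O2

Walk through each heavy atom and fill implicit hydrogens from standard valence (C 4, N 3, O 2, S 2, halogen 1):
  atom 1: O, bond orders sum to 1 (valence 2) → 1 H
  atom 2: C, bond orders sum to 4 (valence 4) → 0 H
  atom 3: C, bond orders sum to 3 (valence 4) → 1 H
  atom 4: C, bond orders sum to 4 (valence 4) → 0 H
  atom 5: O, bond orders sum to 1 (valence 2) → 1 H
  atom 6: C, bond orders sum to 3 (valence 4) → 1 H
  atom 7: C, bond orders sum to 3 (valence 4) → 1 H
  atom 8: C, bond orders sum to 3 (valence 4) → 1 H
Totals → C:6, H:6, O:2.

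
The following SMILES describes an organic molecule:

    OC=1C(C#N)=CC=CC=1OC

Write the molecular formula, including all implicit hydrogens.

C8H7NO2

Walk through each heavy atom and fill implicit hydrogens from standard valence (C 4, N 3, O 2, S 2, halogen 1):
  atom 1: O, bond orders sum to 1 (valence 2) → 1 H
  atom 2: C, bond orders sum to 4 (valence 4) → 0 H
  atom 3: C, bond orders sum to 4 (valence 4) → 0 H
  atom 4: C, bond orders sum to 4 (valence 4) → 0 H
  atom 5: N, bond orders sum to 3 (valence 3) → 0 H
  atom 6: C, bond orders sum to 3 (valence 4) → 1 H
  atom 7: C, bond orders sum to 3 (valence 4) → 1 H
  atom 8: C, bond orders sum to 3 (valence 4) → 1 H
  atom 9: C, bond orders sum to 4 (valence 4) → 0 H
  atom 10: O, bond orders sum to 2 (valence 2) → 0 H
  atom 11: C, bond orders sum to 1 (valence 4) → 3 H
Totals → C:8, H:7, N:1, O:2.
In Hill order: C8H7NO2.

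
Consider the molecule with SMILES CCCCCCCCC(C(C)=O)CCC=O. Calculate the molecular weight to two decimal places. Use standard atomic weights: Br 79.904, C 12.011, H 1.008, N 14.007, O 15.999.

226.36 g/mol

First, the molecular formula is C14H26O2 (counting implicit H from valence).
  C: 14 × 12.011 = 168.154
  H: 26 × 1.008 = 26.208
  O: 2 × 15.999 = 31.998
Sum: 14×12.011 + 26×1.008 + 2×15.999 = 226.360 → 226.36 g/mol.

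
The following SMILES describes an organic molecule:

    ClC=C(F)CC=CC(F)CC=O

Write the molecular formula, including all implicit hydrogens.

C8H9ClF2O

Walk through each heavy atom and fill implicit hydrogens from standard valence (C 4, N 3, O 2, S 2, halogen 1):
  atom 1: Cl (halogen, monovalent) → 0 H
  atom 2: C, bond orders sum to 3 (valence 4) → 1 H
  atom 3: C, bond orders sum to 4 (valence 4) → 0 H
  atom 4: F (halogen, monovalent) → 0 H
  atom 5: C, bond orders sum to 2 (valence 4) → 2 H
  atom 6: C, bond orders sum to 3 (valence 4) → 1 H
  atom 7: C, bond orders sum to 3 (valence 4) → 1 H
  atom 8: C, bond orders sum to 3 (valence 4) → 1 H
  atom 9: F (halogen, monovalent) → 0 H
  atom 10: C, bond orders sum to 2 (valence 4) → 2 H
  atom 11: C, bond orders sum to 3 (valence 4) → 1 H
  atom 12: O, bond orders sum to 2 (valence 2) → 0 H
Totals → C:8, H:9, Cl:1, F:2, O:1.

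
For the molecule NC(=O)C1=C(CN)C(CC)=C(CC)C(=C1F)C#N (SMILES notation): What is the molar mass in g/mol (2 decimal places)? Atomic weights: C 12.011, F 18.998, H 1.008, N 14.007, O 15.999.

First, the molecular formula is C13H16FN3O (counting implicit H from valence).
  C: 13 × 12.011 = 156.143
  F: 1 × 18.998 = 18.998
  H: 16 × 1.008 = 16.128
  N: 3 × 14.007 = 42.021
  O: 1 × 15.999 = 15.999
Sum: 13×12.011 + 1×18.998 + 16×1.008 + 3×14.007 + 1×15.999 = 249.289 → 249.29 g/mol.

249.29 g/mol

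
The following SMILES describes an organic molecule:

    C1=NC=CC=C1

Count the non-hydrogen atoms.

Every atom symbol written in the SMILES (organic subset) is one heavy atom; implicit H are not written.
Heavy atoms by element → C:5, N:1.
Total: 6.

6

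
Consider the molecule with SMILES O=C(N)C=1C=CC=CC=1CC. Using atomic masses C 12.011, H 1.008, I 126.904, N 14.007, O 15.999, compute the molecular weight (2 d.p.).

First, the molecular formula is C9H11NO (counting implicit H from valence).
  C: 9 × 12.011 = 108.099
  H: 11 × 1.008 = 11.088
  N: 1 × 14.007 = 14.007
  O: 1 × 15.999 = 15.999
Sum: 9×12.011 + 11×1.008 + 1×14.007 + 1×15.999 = 149.193 → 149.19 g/mol.

149.19 g/mol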